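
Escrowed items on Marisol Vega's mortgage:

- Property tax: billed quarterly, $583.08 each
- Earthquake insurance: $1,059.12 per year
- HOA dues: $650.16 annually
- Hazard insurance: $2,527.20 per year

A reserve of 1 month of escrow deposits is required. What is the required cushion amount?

Property tax = $583.08 × 4 = $2,332.32
Earthquake insurance = $1,059.12
HOA dues = $650.16
Hazard insurance = $2,527.20
Yearly total = $2,332.32 + $1,059.12 + $650.16 + $2,527.20 = $6,568.80
Base monthly escrow = $6,568.80 / 12 = $547.40
Reserve = 1 × $547.40 = $547.40

$547.40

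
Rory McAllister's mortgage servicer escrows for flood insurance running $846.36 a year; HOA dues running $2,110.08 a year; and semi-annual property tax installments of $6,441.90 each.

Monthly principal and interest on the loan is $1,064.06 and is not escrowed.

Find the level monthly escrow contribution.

$1,320.02

Flood insurance = $846.36/yr
HOA dues = $2,110.08/yr
Property tax = $6,441.90 × 2 = $12,883.80/yr
Annual escrow total = $15,840.24
Monthly escrow = $15,840.24 ÷ 12 = $1,320.02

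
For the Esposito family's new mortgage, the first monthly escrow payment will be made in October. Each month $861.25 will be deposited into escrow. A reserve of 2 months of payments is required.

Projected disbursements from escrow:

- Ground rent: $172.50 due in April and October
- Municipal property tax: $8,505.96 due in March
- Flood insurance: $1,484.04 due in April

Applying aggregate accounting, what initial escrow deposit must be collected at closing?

$6,028.75

Cushion = 2 × $861.25 = $1,722.50
Trial balance (start $0, +$861.25 each month, − disbursements):
  Oct: +$861.25 − $172.50 → $688.75
  Nov: +$861.25 → $1,550.00
  Dec: +$861.25 → $2,411.25
  Jan: +$861.25 → $3,272.50
  Feb: +$861.25 → $4,133.75
  Mar: +$861.25 − $8,505.96 → -$3,510.96
  Apr: +$861.25 − $1,656.54 → -$4,306.25
  May: +$861.25 → -$3,445.00
  Jun: +$861.25 → -$2,583.75
  Jul: +$861.25 → -$1,722.50
  Aug: +$861.25 → -$861.25
  Sep: +$861.25 → $0.00
Lowest trial balance = -$4,306.25 (Apr)
Initial deposit = cushion − low point = $1,722.50 − (-$4,306.25) = $6,028.75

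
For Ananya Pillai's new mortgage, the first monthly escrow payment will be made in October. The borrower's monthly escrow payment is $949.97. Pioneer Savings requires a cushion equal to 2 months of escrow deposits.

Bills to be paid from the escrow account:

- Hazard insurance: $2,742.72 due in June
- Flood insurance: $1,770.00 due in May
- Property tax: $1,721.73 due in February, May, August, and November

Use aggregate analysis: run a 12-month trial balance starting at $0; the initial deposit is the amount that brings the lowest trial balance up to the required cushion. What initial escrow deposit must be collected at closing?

Cushion = 2 × $949.97 = $1,899.94
Trial balance (start $0, +$949.97 each month, − disbursements):
  Oct: +$949.97 → $949.97
  Nov: +$949.97 − $1,721.73 → $178.21
  Dec: +$949.97 → $1,128.18
  Jan: +$949.97 → $2,078.15
  Feb: +$949.97 − $1,721.73 → $1,306.39
  Mar: +$949.97 → $2,256.36
  Apr: +$949.97 → $3,206.33
  May: +$949.97 − $3,491.73 → $664.57
  Jun: +$949.97 − $2,742.72 → -$1,128.18
  Jul: +$949.97 → -$178.21
  Aug: +$949.97 − $1,721.73 → -$949.97
  Sep: +$949.97 → $0.00
Lowest trial balance = -$1,128.18 (Jun)
Initial deposit = cushion − low point = $1,899.94 − (-$1,128.18) = $3,028.12

$3,028.12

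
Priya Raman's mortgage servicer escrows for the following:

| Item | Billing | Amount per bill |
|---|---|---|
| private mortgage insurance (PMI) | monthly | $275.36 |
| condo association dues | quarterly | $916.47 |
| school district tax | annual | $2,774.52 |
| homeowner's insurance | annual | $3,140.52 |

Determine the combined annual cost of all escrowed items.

$12,885.24

Private mortgage insurance (PMI) = $275.36 × 12 = $3,304.32 per year
Condo association dues = $916.47 × 4 = $3,665.88 per year
School district tax = $2,774.52 per year
Homeowner's insurance = $3,140.52 per year
Total annual escrow = $3,304.32 + $3,665.88 + $2,774.52 + $3,140.52 = $12,885.24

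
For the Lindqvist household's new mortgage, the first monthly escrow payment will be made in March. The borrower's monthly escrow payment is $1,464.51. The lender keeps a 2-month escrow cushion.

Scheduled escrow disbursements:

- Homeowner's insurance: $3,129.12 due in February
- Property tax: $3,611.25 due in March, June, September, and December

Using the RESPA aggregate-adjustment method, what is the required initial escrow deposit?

$5,075.76

Cushion = 2 × $1,464.51 = $2,929.02
Trial balance (start $0, +$1,464.51 each month, − disbursements):
  Mar: +$1,464.51 − $3,611.25 → -$2,146.74
  Apr: +$1,464.51 → -$682.23
  May: +$1,464.51 → $782.28
  Jun: +$1,464.51 − $3,611.25 → -$1,364.46
  Jul: +$1,464.51 → $100.05
  Aug: +$1,464.51 → $1,564.56
  Sep: +$1,464.51 − $3,611.25 → -$582.18
  Oct: +$1,464.51 → $882.33
  Nov: +$1,464.51 → $2,346.84
  Dec: +$1,464.51 − $3,611.25 → $200.10
  Jan: +$1,464.51 → $1,664.61
  Feb: +$1,464.51 − $3,129.12 → $0.00
Lowest trial balance = -$2,146.74 (Mar)
Initial deposit = cushion − low point = $2,929.02 − (-$2,146.74) = $5,075.76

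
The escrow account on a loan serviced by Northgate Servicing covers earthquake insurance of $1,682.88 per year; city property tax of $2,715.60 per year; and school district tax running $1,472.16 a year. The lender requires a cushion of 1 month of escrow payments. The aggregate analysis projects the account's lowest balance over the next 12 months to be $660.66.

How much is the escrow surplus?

$171.44

Earthquake insurance — $1,682.88/yr
City property tax — $2,715.60/yr
School district tax — $1,472.16/yr
Combined annual = $1,682.88 + $2,715.60 + $1,472.16 = $5,870.64
Base monthly escrow = $5,870.64 ÷ 12 = $489.22
Required reserve = 1 × $489.22 = $489.22
Excess over cushion: $660.66 − $489.22 = $171.44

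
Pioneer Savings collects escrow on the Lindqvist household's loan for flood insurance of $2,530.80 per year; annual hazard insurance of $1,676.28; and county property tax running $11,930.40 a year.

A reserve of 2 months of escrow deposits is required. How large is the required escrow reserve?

$2,689.58

Flood insurance — $2,530.80 per year
Hazard insurance — $1,676.28 per year
County property tax — $11,930.40 per year
Combined annual = $2,530.80 + $1,676.28 + $11,930.40 = $16,137.48
Per month = $16,137.48 ÷ 12 = $1,344.79
Reserve = 2 × $1,344.79 = $2,689.58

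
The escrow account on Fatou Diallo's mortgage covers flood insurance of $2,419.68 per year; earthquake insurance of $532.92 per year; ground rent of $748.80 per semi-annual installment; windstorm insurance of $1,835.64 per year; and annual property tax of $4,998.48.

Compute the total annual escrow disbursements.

$11,284.32

Flood insurance — $2,419.68/yr
Earthquake insurance — $532.92/yr
Ground rent — $748.80 × 2 = $1,497.60/yr
Windstorm insurance — $1,835.64/yr
Property tax — $4,998.48/yr
Yearly total = $2,419.68 + $532.92 + $1,497.60 + $1,835.64 + $4,998.48 = $11,284.32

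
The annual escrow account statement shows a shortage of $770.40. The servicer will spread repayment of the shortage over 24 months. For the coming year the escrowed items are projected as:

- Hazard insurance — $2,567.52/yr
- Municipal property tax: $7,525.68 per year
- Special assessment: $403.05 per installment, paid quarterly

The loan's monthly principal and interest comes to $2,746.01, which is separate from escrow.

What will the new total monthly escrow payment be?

$1,007.55

Hazard insurance — $2,567.52 per year
Municipal property tax — $7,525.68 per year
Special assessment — $403.05 × 4 = $1,612.20 per year
Annual escrow total = $2,567.52 + $7,525.68 + $1,612.20 = $11,705.40
Base monthly escrow = $11,705.40 ÷ 12 = $975.45
Shortage spread = $770.40 ÷ 24 = $32.10/mo
Adjusted monthly = $975.45 + $32.10 = $1,007.55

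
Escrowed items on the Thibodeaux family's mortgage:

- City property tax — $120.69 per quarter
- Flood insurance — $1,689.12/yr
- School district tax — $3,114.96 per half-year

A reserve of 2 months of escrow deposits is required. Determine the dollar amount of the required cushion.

City property tax: $120.69 × 4 = $482.76 per year
Flood insurance: $1,689.12 per year
School district tax: $3,114.96 × 2 = $6,229.92 per year
Total per year = $482.76 + $1,689.12 + $6,229.92 = $8,401.80
Monthly escrow = $8,401.80 / 12 = $700.15
Cushion = 2 × $700.15 = $1,400.30

$1,400.30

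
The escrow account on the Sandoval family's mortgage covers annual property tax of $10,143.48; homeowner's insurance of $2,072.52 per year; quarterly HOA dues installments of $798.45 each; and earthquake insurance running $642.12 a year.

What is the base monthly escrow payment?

Property tax = $10,143.48
Homeowner's insurance = $2,072.52
HOA dues = $798.45 × 4 = $3,193.80
Earthquake insurance = $642.12
Total annual escrow = $10,143.48 + $2,072.52 + $3,193.80 + $642.12 = $16,051.92
Monthly = $16,051.92 / 12 = $1,337.66

$1,337.66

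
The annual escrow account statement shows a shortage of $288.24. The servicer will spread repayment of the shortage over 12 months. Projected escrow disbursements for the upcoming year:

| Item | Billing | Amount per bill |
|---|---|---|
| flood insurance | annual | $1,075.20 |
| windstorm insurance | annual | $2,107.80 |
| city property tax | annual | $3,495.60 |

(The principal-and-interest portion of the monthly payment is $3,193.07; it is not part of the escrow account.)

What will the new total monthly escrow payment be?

Flood insurance: $1,075.20 annually
Windstorm insurance: $2,107.80 annually
City property tax: $3,495.60 annually
Total per year = $6,678.60
Per month = $6,678.60 / 12 = $556.55
Shortage per month = $288.24 / 12 = $24.02
New monthly escrow = $556.55 + $24.02 = $580.57

$580.57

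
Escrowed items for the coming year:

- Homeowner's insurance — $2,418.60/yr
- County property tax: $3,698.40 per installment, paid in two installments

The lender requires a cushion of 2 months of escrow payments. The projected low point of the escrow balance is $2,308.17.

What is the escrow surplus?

$672.27

Homeowner's insurance: $2,418.60
County property tax: $3,698.40 × 2 = $7,396.80
Total annual escrow = $9,815.40
Monthly = $9,815.40 / 12 = $817.95
Required reserve = 2 × $817.95 = $1,635.90
Excess over cushion: $2,308.17 − $1,635.90 = $672.27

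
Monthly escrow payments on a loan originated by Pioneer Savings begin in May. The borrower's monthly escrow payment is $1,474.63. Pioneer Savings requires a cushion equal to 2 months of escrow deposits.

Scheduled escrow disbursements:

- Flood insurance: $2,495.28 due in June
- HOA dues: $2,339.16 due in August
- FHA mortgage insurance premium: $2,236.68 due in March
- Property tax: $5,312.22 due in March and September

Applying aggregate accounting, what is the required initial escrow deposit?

Cushion = 2 × $1,474.63 = $2,949.26
Trial balance (start $0, +$1,474.63 each month, − disbursements):
  May: +$1,474.63 → $1,474.63
  Jun: +$1,474.63 − $2,495.28 → $453.98
  Jul: +$1,474.63 → $1,928.61
  Aug: +$1,474.63 − $2,339.16 → $1,064.08
  Sep: +$1,474.63 − $5,312.22 → -$2,773.51
  Oct: +$1,474.63 → -$1,298.88
  Nov: +$1,474.63 → $175.75
  Dec: +$1,474.63 → $1,650.38
  Jan: +$1,474.63 → $3,125.01
  Feb: +$1,474.63 → $4,599.64
  Mar: +$1,474.63 − $7,548.90 → -$1,474.63
  Apr: +$1,474.63 → $0.00
Lowest trial balance = -$2,773.51 (Sep)
Initial deposit = cushion − low point = $2,949.26 − (-$2,773.51) = $5,722.77

$5,722.77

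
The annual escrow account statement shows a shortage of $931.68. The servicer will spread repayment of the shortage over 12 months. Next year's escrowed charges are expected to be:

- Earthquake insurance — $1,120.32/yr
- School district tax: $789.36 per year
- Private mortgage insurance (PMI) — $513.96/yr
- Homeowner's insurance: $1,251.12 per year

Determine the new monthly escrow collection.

$383.87

Earthquake insurance: $1,120.32 per year
School district tax: $789.36 per year
Private mortgage insurance (PMI): $513.96 per year
Homeowner's insurance: $1,251.12 per year
Total annual escrow = $3,674.76
Monthly = $3,674.76 ÷ 12 = $306.23
Shortage spread = $931.68 / 12 = $77.64/mo
Adjusted monthly = $306.23 + $77.64 = $383.87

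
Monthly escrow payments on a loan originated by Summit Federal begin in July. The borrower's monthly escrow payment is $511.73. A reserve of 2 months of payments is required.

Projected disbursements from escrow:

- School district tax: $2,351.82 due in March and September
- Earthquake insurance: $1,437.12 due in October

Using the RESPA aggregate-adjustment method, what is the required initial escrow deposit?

$2,765.48

Cushion = 2 × $511.73 = $1,023.46
Trial balance (start $0, +$511.73 each month, − disbursements):
  Jul: +$511.73 → $511.73
  Aug: +$511.73 → $1,023.46
  Sep: +$511.73 − $2,351.82 → -$816.63
  Oct: +$511.73 − $1,437.12 → -$1,742.02
  Nov: +$511.73 → -$1,230.29
  Dec: +$511.73 → -$718.56
  Jan: +$511.73 → -$206.83
  Feb: +$511.73 → $304.90
  Mar: +$511.73 − $2,351.82 → -$1,535.19
  Apr: +$511.73 → -$1,023.46
  May: +$511.73 → -$511.73
  Jun: +$511.73 → $0.00
Lowest trial balance = -$1,742.02 (Oct)
Initial deposit = cushion − low point = $1,023.46 − (-$1,742.02) = $2,765.48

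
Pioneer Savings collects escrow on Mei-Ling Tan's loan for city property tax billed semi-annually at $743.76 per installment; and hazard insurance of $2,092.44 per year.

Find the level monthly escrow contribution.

$298.33

City property tax = $743.76 × 2 = $1,487.52 per year
Hazard insurance = $2,092.44 per year
Total annual escrow = $1,487.52 + $2,092.44 = $3,579.96
Monthly escrow = $3,579.96 / 12 = $298.33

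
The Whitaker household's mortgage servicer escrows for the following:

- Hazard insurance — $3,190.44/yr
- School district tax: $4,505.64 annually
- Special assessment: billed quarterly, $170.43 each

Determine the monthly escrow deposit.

Hazard insurance — $3,190.44 annually
School district tax — $4,505.64 annually
Special assessment — $170.43 × 4 = $681.72 annually
Annual escrow total = $3,190.44 + $4,505.64 + $681.72 = $8,377.80
Monthly = $8,377.80 ÷ 12 = $698.15

$698.15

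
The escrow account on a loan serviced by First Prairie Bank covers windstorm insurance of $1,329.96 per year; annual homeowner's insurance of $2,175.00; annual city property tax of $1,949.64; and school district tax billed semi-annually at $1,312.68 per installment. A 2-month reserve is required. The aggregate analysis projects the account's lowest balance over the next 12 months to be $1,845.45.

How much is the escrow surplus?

$498.79

Windstorm insurance: $1,329.96 annually
Homeowner's insurance: $2,175.00 annually
City property tax: $1,949.64 annually
School district tax: $1,312.68 × 2 = $2,625.36 annually
Yearly total = $1,329.96 + $2,175.00 + $1,949.64 + $2,625.36 = $8,079.96
Base monthly escrow = $8,079.96 / 12 = $673.33
Required cushion = 2 × $673.33 = $1,346.66
Excess over cushion: $1,845.45 − $1,346.66 = $498.79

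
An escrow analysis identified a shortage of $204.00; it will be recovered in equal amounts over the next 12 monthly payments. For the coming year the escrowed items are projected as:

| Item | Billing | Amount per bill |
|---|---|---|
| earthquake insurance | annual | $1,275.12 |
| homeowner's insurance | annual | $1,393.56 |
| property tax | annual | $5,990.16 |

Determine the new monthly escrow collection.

Earthquake insurance — $1,275.12/yr
Homeowner's insurance — $1,393.56/yr
Property tax — $5,990.16/yr
Total per year = $1,275.12 + $1,393.56 + $5,990.16 = $8,658.84
Per month = $8,658.84 ÷ 12 = $721.57
Shortage spread = $204.00 / 12 = $17.00/mo
Adjusted monthly = $721.57 + $17.00 = $738.57

$738.57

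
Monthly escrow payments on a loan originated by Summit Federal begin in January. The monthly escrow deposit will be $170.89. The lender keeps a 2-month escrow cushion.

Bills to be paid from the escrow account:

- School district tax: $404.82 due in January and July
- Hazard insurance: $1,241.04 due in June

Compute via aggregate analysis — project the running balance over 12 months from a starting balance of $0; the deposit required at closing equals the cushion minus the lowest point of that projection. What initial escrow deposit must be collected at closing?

Cushion = 2 × $170.89 = $341.78
Trial balance (start $0, +$170.89 each month, − disbursements):
  Jan: +$170.89 − $404.82 → -$233.93
  Feb: +$170.89 → -$63.04
  Mar: +$170.89 → $107.85
  Apr: +$170.89 → $278.74
  May: +$170.89 → $449.63
  Jun: +$170.89 − $1,241.04 → -$620.52
  Jul: +$170.89 − $404.82 → -$854.45
  Aug: +$170.89 → -$683.56
  Sep: +$170.89 → -$512.67
  Oct: +$170.89 → -$341.78
  Nov: +$170.89 → -$170.89
  Dec: +$170.89 → $0.00
Lowest trial balance = -$854.45 (Jul)
Initial deposit = cushion − low point = $341.78 − (-$854.45) = $1,196.23

$1,196.23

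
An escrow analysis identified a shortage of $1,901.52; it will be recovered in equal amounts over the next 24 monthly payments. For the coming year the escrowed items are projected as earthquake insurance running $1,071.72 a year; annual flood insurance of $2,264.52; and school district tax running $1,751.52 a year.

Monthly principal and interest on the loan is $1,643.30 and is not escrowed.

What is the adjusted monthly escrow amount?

$503.21

Earthquake insurance — $1,071.72 annually
Flood insurance — $2,264.52 annually
School district tax — $1,751.52 annually
Yearly total = $1,071.72 + $2,264.52 + $1,751.52 = $5,087.76
Monthly escrow = $5,087.76 ÷ 12 = $423.98
Monthly shortage recovery: $1,901.52 / 24 = $79.23
Adjusted monthly = $423.98 + $79.23 = $503.21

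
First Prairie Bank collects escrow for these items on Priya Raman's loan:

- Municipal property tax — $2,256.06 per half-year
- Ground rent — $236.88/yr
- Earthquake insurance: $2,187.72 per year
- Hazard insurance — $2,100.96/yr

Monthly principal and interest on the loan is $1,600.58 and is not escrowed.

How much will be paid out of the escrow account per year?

Municipal property tax: $2,256.06 × 2 = $4,512.12 per year
Ground rent: $236.88 per year
Earthquake insurance: $2,187.72 per year
Hazard insurance: $2,100.96 per year
Total per year = $9,037.68

$9,037.68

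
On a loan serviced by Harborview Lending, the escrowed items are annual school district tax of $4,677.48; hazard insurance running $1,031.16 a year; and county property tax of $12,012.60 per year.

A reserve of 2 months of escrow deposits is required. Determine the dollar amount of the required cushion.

$2,953.54

School district tax — $4,677.48/yr
Hazard insurance — $1,031.16/yr
County property tax — $12,012.60/yr
Annual escrow total = $17,721.24
Per month = $17,721.24 / 12 = $1,476.77
Cushion = 2 × $1,476.77 = $2,953.54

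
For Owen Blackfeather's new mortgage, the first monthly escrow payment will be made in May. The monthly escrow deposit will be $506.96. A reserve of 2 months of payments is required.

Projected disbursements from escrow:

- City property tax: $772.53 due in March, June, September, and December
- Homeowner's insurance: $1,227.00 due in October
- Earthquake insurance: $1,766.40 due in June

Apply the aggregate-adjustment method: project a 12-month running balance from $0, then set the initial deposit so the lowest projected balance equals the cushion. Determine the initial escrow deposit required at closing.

$2,538.93

Cushion = 2 × $506.96 = $1,013.92
Trial balance (start $0, +$506.96 each month, − disbursements):
  May: +$506.96 → $506.96
  Jun: +$506.96 − $2,538.93 → -$1,525.01
  Jul: +$506.96 → -$1,018.05
  Aug: +$506.96 → -$511.09
  Sep: +$506.96 − $772.53 → -$776.66
  Oct: +$506.96 − $1,227.00 → -$1,496.70
  Nov: +$506.96 → -$989.74
  Dec: +$506.96 − $772.53 → -$1,255.31
  Jan: +$506.96 → -$748.35
  Feb: +$506.96 → -$241.39
  Mar: +$506.96 − $772.53 → -$506.96
  Apr: +$506.96 → $0.00
Lowest trial balance = -$1,525.01 (Jun)
Initial deposit = cushion − low point = $1,013.92 − (-$1,525.01) = $2,538.93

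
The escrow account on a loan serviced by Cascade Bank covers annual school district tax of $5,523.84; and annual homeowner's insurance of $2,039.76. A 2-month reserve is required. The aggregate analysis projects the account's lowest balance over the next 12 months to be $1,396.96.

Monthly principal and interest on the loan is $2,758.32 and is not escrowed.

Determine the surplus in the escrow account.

$136.36

School district tax: $5,523.84 annually
Homeowner's insurance: $2,039.76 annually
Total annual escrow = $7,563.60
Base monthly escrow = $7,563.60 ÷ 12 = $630.30
Required reserve = 2 × $630.30 = $1,260.60
Excess over cushion: $1,396.96 − $1,260.60 = $136.36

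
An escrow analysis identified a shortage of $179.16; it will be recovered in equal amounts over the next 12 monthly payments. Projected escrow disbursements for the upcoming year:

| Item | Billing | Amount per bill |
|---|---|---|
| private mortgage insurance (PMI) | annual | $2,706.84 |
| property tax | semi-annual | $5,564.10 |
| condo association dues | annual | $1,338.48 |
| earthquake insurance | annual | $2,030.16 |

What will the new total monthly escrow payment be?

Private mortgage insurance (PMI) = $2,706.84/yr
Property tax = $5,564.10 × 2 = $11,128.20/yr
Condo association dues = $1,338.48/yr
Earthquake insurance = $2,030.16/yr
Total annual escrow = $17,203.68
Monthly = $17,203.68 ÷ 12 = $1,433.64
Monthly shortage recovery: $179.16 / 12 = $14.93
New monthly escrow = $1,433.64 + $14.93 = $1,448.57

$1,448.57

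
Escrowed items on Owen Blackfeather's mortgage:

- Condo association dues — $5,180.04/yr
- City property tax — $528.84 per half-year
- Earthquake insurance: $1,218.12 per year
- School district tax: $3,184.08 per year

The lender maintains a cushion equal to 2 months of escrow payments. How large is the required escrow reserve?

$1,773.32

Condo association dues: $5,180.04
City property tax: $528.84 × 2 = $1,057.68
Earthquake insurance: $1,218.12
School district tax: $3,184.08
Total annual escrow = $5,180.04 + $1,057.68 + $1,218.12 + $3,184.08 = $10,639.92
Base monthly escrow = $10,639.92 / 12 = $886.66
Reserve = 2 × $886.66 = $1,773.32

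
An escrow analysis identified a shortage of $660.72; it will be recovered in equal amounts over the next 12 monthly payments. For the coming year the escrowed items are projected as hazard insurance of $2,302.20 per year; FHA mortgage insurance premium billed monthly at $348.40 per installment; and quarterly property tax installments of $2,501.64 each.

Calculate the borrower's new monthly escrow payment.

Hazard insurance: $2,302.20 per year
FHA mortgage insurance premium: $348.40 × 12 = $4,180.80 per year
Property tax: $2,501.64 × 4 = $10,006.56 per year
Total per year = $16,489.56
Monthly = $16,489.56 ÷ 12 = $1,374.13
Monthly shortage recovery: $660.72 / 12 = $55.06
New monthly escrow = $1,374.13 + $55.06 = $1,429.19

$1,429.19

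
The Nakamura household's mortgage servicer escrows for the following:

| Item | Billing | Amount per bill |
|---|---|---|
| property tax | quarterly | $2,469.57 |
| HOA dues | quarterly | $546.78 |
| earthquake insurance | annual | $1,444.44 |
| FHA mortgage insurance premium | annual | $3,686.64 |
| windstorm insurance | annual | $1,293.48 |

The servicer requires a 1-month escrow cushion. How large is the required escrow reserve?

Property tax — $2,469.57 × 4 = $9,878.28
HOA dues — $546.78 × 4 = $2,187.12
Earthquake insurance — $1,444.44
FHA mortgage insurance premium — $3,686.64
Windstorm insurance — $1,293.48
Total per year = $18,489.96
Per month = $18,489.96 / 12 = $1,540.83
Cushion = 1 × $1,540.83 = $1,540.83

$1,540.83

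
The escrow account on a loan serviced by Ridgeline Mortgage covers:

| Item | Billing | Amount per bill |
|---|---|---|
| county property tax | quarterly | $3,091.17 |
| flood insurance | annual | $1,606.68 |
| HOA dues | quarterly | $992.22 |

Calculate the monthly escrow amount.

$1,495.02

County property tax = $3,091.17 × 4 = $12,364.68/yr
Flood insurance = $1,606.68/yr
HOA dues = $992.22 × 4 = $3,968.88/yr
Total per year = $12,364.68 + $1,606.68 + $3,968.88 = $17,940.24
Monthly escrow = $17,940.24 / 12 = $1,495.02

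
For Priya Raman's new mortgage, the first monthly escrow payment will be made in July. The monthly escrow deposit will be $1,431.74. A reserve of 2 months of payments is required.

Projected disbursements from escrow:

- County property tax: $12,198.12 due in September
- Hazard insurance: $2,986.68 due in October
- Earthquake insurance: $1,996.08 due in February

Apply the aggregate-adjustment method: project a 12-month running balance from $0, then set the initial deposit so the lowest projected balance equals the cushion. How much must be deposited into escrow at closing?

$12,321.32

Cushion = 2 × $1,431.74 = $2,863.48
Trial balance (start $0, +$1,431.74 each month, − disbursements):
  Jul: +$1,431.74 → $1,431.74
  Aug: +$1,431.74 → $2,863.48
  Sep: +$1,431.74 − $12,198.12 → -$7,902.90
  Oct: +$1,431.74 − $2,986.68 → -$9,457.84
  Nov: +$1,431.74 → -$8,026.10
  Dec: +$1,431.74 → -$6,594.36
  Jan: +$1,431.74 → -$5,162.62
  Feb: +$1,431.74 − $1,996.08 → -$5,726.96
  Mar: +$1,431.74 → -$4,295.22
  Apr: +$1,431.74 → -$2,863.48
  May: +$1,431.74 → -$1,431.74
  Jun: +$1,431.74 → $0.00
Lowest trial balance = -$9,457.84 (Oct)
Initial deposit = cushion − low point = $2,863.48 − (-$9,457.84) = $12,321.32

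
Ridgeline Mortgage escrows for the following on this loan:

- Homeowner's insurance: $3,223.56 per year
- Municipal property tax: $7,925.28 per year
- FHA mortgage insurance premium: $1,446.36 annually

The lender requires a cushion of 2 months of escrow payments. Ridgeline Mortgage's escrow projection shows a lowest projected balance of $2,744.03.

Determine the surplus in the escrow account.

$644.83

Homeowner's insurance — $3,223.56 annually
Municipal property tax — $7,925.28 annually
FHA mortgage insurance premium — $1,446.36 annually
Total annual escrow = $12,595.20
Per month = $12,595.20 ÷ 12 = $1,049.60
Required reserve = 2 × $1,049.60 = $2,099.20
Surplus = $2,744.03 − $2,099.20 = $644.83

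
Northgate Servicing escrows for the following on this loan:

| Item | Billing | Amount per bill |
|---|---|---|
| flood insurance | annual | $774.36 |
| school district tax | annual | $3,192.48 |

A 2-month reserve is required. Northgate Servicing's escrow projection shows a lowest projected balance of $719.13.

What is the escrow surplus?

$57.99

Flood insurance: $774.36
School district tax: $3,192.48
Total per year = $774.36 + $3,192.48 = $3,966.84
Per month = $3,966.84 ÷ 12 = $330.57
Required reserve = 2 × $330.57 = $661.14
Surplus = $719.13 − $661.14 = $57.99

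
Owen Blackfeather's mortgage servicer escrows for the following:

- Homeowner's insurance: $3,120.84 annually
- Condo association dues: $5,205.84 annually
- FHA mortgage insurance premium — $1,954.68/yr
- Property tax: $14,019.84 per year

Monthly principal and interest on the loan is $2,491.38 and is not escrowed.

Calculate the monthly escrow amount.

$2,025.10

Homeowner's insurance = $3,120.84 per year
Condo association dues = $5,205.84 per year
FHA mortgage insurance premium = $1,954.68 per year
Property tax = $14,019.84 per year
Total annual escrow = $3,120.84 + $5,205.84 + $1,954.68 + $14,019.84 = $24,301.20
Base monthly escrow = $24,301.20 / 12 = $2,025.10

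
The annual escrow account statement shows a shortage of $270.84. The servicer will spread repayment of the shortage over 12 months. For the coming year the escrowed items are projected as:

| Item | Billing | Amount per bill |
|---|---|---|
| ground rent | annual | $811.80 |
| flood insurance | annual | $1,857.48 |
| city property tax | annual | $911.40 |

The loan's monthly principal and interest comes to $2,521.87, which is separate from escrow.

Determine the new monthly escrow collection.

Ground rent = $811.80
Flood insurance = $1,857.48
City property tax = $911.40
Yearly total = $811.80 + $1,857.48 + $911.40 = $3,580.68
Base monthly escrow = $3,580.68 / 12 = $298.39
Shortage spread = $270.84 ÷ 12 = $22.57/mo
New monthly escrow = $298.39 + $22.57 = $320.96

$320.96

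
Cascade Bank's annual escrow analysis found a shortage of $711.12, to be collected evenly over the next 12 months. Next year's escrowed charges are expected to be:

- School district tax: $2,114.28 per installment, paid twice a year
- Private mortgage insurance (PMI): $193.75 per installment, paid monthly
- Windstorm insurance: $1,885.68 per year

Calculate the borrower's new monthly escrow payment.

$762.53

School district tax: $2,114.28 × 2 = $4,228.56
Private mortgage insurance (PMI): $193.75 × 12 = $2,325.00
Windstorm insurance: $1,885.68
Yearly total = $4,228.56 + $2,325.00 + $1,885.68 = $8,439.24
Monthly = $8,439.24 / 12 = $703.27
Shortage spread = $711.12 ÷ 12 = $59.26/mo
New monthly escrow = $703.27 + $59.26 = $762.53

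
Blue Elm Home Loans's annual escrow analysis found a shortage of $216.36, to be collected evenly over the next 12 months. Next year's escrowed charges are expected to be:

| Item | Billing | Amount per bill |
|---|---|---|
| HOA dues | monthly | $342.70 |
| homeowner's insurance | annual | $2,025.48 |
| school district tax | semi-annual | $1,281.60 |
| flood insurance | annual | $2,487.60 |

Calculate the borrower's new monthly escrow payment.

HOA dues: $342.70 × 12 = $4,112.40 annually
Homeowner's insurance: $2,025.48 annually
School district tax: $1,281.60 × 2 = $2,563.20 annually
Flood insurance: $2,487.60 annually
Annual escrow total = $4,112.40 + $2,025.48 + $2,563.20 + $2,487.60 = $11,188.68
Monthly = $11,188.68 ÷ 12 = $932.39
Shortage spread = $216.36 / 12 = $18.03/mo
Adjusted monthly = $932.39 + $18.03 = $950.42

$950.42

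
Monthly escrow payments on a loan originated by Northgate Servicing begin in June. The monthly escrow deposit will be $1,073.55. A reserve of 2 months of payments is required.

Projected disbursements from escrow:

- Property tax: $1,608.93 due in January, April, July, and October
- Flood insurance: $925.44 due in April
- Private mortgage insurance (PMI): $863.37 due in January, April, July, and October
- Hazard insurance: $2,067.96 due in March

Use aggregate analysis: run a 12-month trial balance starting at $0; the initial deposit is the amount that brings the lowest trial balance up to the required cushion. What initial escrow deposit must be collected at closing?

$3,220.65

Cushion = 2 × $1,073.55 = $2,147.10
Trial balance (start $0, +$1,073.55 each month, − disbursements):
  Jun: +$1,073.55 → $1,073.55
  Jul: +$1,073.55 − $2,472.30 → -$325.20
  Aug: +$1,073.55 → $748.35
  Sep: +$1,073.55 → $1,821.90
  Oct: +$1,073.55 − $2,472.30 → $423.15
  Nov: +$1,073.55 → $1,496.70
  Dec: +$1,073.55 → $2,570.25
  Jan: +$1,073.55 − $2,472.30 → $1,171.50
  Feb: +$1,073.55 → $2,245.05
  Mar: +$1,073.55 − $2,067.96 → $1,250.64
  Apr: +$1,073.55 − $3,397.74 → -$1,073.55
  May: +$1,073.55 → $0.00
Lowest trial balance = -$1,073.55 (Apr)
Initial deposit = cushion − low point = $2,147.10 − (-$1,073.55) = $3,220.65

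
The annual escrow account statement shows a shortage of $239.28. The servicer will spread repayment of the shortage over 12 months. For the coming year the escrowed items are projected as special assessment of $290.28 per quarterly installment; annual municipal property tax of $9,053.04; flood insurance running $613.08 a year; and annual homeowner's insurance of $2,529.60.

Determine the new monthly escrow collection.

$1,133.01

Special assessment = $290.28 × 4 = $1,161.12 annually
Municipal property tax = $9,053.04 annually
Flood insurance = $613.08 annually
Homeowner's insurance = $2,529.60 annually
Combined annual = $1,161.12 + $9,053.04 + $613.08 + $2,529.60 = $13,356.84
Monthly = $13,356.84 / 12 = $1,113.07
Shortage per month = $239.28 ÷ 12 = $19.94
Adjusted monthly = $1,113.07 + $19.94 = $1,133.01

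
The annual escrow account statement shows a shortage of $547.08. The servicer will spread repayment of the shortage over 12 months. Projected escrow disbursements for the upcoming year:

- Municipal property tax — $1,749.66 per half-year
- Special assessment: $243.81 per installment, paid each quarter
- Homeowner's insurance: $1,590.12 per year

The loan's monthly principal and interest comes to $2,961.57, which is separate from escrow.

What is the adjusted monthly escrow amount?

Municipal property tax = $1,749.66 × 2 = $3,499.32
Special assessment = $243.81 × 4 = $975.24
Homeowner's insurance = $1,590.12
Annual escrow total = $6,064.68
Per month = $6,064.68 ÷ 12 = $505.39
Shortage spread = $547.08 / 12 = $45.59/mo
New monthly escrow = $505.39 + $45.59 = $550.98

$550.98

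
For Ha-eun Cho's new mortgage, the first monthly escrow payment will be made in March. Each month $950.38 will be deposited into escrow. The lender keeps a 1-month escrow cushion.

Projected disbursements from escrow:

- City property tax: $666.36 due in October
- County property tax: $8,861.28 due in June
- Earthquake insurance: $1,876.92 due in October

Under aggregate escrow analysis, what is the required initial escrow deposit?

$6,010.14

Cushion = 1 × $950.38 = $950.38
Trial balance (start $0, +$950.38 each month, − disbursements):
  Mar: +$950.38 → $950.38
  Apr: +$950.38 → $1,900.76
  May: +$950.38 → $2,851.14
  Jun: +$950.38 − $8,861.28 → -$5,059.76
  Jul: +$950.38 → -$4,109.38
  Aug: +$950.38 → -$3,159.00
  Sep: +$950.38 → -$2,208.62
  Oct: +$950.38 − $2,543.28 → -$3,801.52
  Nov: +$950.38 → -$2,851.14
  Dec: +$950.38 → -$1,900.76
  Jan: +$950.38 → -$950.38
  Feb: +$950.38 → $0.00
Lowest trial balance = -$5,059.76 (Jun)
Initial deposit = cushion − low point = $950.38 − (-$5,059.76) = $6,010.14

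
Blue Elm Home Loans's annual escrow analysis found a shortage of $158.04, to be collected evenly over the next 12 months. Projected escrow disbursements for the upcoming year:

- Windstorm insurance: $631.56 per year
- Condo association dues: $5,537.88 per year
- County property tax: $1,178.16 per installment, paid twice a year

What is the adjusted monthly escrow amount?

$723.65

Windstorm insurance: $631.56
Condo association dues: $5,537.88
County property tax: $1,178.16 × 2 = $2,356.32
Total per year = $8,525.76
Base monthly escrow = $8,525.76 ÷ 12 = $710.48
Shortage per month = $158.04 ÷ 12 = $13.17
Adjusted monthly = $710.48 + $13.17 = $723.65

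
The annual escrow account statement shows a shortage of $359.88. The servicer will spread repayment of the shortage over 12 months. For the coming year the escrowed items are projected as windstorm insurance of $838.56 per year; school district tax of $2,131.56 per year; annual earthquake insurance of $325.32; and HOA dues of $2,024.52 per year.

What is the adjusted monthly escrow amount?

$473.32

Windstorm insurance = $838.56/yr
School district tax = $2,131.56/yr
Earthquake insurance = $325.32/yr
HOA dues = $2,024.52/yr
Total annual escrow = $838.56 + $2,131.56 + $325.32 + $2,024.52 = $5,319.96
Base monthly escrow = $5,319.96 / 12 = $443.33
Shortage per month = $359.88 ÷ 12 = $29.99
Adjusted monthly = $443.33 + $29.99 = $473.32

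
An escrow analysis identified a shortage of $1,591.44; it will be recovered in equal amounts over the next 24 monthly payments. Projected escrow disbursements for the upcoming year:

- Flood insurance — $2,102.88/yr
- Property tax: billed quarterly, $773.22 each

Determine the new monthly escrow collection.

Flood insurance = $2,102.88 per year
Property tax = $773.22 × 4 = $3,092.88 per year
Total annual escrow = $2,102.88 + $3,092.88 = $5,195.76
Base monthly escrow = $5,195.76 / 12 = $432.98
Shortage per month = $1,591.44 ÷ 24 = $66.31
Adjusted monthly = $432.98 + $66.31 = $499.29

$499.29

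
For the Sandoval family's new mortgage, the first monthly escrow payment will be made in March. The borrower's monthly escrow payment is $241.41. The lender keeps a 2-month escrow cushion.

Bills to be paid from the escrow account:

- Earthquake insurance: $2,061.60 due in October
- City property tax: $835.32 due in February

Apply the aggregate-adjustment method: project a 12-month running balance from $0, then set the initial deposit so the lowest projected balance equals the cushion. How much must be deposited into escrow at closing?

Cushion = 2 × $241.41 = $482.82
Trial balance (start $0, +$241.41 each month, − disbursements):
  Mar: +$241.41 → $241.41
  Apr: +$241.41 → $482.82
  May: +$241.41 → $724.23
  Jun: +$241.41 → $965.64
  Jul: +$241.41 → $1,207.05
  Aug: +$241.41 → $1,448.46
  Sep: +$241.41 → $1,689.87
  Oct: +$241.41 − $2,061.60 → -$130.32
  Nov: +$241.41 → $111.09
  Dec: +$241.41 → $352.50
  Jan: +$241.41 → $593.91
  Feb: +$241.41 − $835.32 → $0.00
Lowest trial balance = -$130.32 (Oct)
Initial deposit = cushion − low point = $482.82 − (-$130.32) = $613.14

$613.14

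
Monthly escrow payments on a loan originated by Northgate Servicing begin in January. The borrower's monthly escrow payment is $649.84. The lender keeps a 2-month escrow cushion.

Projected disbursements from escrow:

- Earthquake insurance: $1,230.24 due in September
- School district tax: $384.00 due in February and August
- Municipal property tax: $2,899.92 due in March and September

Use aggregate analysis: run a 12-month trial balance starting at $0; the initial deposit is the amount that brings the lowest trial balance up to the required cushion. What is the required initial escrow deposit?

Cushion = 2 × $649.84 = $1,299.68
Trial balance (start $0, +$649.84 each month, − disbursements):
  Jan: +$649.84 → $649.84
  Feb: +$649.84 − $384.00 → $915.68
  Mar: +$649.84 − $2,899.92 → -$1,334.40
  Apr: +$649.84 → -$684.56
  May: +$649.84 → -$34.72
  Jun: +$649.84 → $615.12
  Jul: +$649.84 → $1,264.96
  Aug: +$649.84 − $384.00 → $1,530.80
  Sep: +$649.84 − $4,130.16 → -$1,949.52
  Oct: +$649.84 → -$1,299.68
  Nov: +$649.84 → -$649.84
  Dec: +$649.84 → $0.00
Lowest trial balance = -$1,949.52 (Sep)
Initial deposit = cushion − low point = $1,299.68 − (-$1,949.52) = $3,249.20

$3,249.20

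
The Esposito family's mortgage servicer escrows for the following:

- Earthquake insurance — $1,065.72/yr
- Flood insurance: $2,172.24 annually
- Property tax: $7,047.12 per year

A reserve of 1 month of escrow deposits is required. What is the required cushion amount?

Earthquake insurance — $1,065.72/yr
Flood insurance — $2,172.24/yr
Property tax — $7,047.12/yr
Total annual escrow = $10,285.08
Base monthly escrow = $10,285.08 ÷ 12 = $857.09
Reserve = 1 × $857.09 = $857.09

$857.09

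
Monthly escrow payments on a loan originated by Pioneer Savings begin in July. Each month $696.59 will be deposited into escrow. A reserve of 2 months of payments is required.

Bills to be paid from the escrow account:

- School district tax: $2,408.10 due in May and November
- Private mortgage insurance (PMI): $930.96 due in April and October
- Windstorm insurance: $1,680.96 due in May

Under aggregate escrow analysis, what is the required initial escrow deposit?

Cushion = 2 × $696.59 = $1,393.18
Trial balance (start $0, +$696.59 each month, − disbursements):
  Jul: +$696.59 → $696.59
  Aug: +$696.59 → $1,393.18
  Sep: +$696.59 → $2,089.77
  Oct: +$696.59 − $930.96 → $1,855.40
  Nov: +$696.59 − $2,408.10 → $143.89
  Dec: +$696.59 → $840.48
  Jan: +$696.59 → $1,537.07
  Feb: +$696.59 → $2,233.66
  Mar: +$696.59 → $2,930.25
  Apr: +$696.59 − $930.96 → $2,695.88
  May: +$696.59 − $4,089.06 → -$696.59
  Jun: +$696.59 → $0.00
Lowest trial balance = -$696.59 (May)
Initial deposit = cushion − low point = $1,393.18 − (-$696.59) = $2,089.77

$2,089.77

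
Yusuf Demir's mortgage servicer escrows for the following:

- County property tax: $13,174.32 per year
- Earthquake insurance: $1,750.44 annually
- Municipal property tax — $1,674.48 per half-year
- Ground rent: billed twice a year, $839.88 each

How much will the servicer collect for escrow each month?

$1,662.79

County property tax — $13,174.32 annually
Earthquake insurance — $1,750.44 annually
Municipal property tax — $1,674.48 × 2 = $3,348.96 annually
Ground rent — $839.88 × 2 = $1,679.76 annually
Total per year = $13,174.32 + $1,750.44 + $3,348.96 + $1,679.76 = $19,953.48
Per month = $19,953.48 ÷ 12 = $1,662.79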